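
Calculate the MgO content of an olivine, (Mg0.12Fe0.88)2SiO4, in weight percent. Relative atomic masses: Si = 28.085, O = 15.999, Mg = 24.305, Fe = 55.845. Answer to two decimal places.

M((Mg0.12Fe0.88)2SiO4) = 196.201 g/mol; M(MgO) = 40.304 g/mol.
Moles MgO per formula unit = 0.24 Mg ÷ 1 = 0.2400.
MgO fraction = (0.2400 × 40.304) / 196.201 = 9.673/196.201 = 0.0493.

4.93 wt%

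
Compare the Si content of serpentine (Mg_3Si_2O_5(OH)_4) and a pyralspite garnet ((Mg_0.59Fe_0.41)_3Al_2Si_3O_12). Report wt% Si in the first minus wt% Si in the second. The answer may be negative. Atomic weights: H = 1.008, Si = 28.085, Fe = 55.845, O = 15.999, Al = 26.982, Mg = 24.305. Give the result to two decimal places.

1.20 percentage points

Si in Mg_3Si_2O_5(OH)_4: molar mass 277.108 g/mol; 2×28.085 = 56.170 g → 20.27 wt%.
Si in (Mg_0.59Fe_0.41)_3Al_2Si_3O_12: molar mass 441.916 g/mol; 3×28.085 = 84.255 g → 19.07 wt%.
Difference = 20.27 − 19.07 = 1.20 percentage points.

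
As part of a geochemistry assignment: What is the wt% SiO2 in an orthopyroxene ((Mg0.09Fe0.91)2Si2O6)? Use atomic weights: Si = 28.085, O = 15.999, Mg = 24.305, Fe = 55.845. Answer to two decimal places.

46.54 wt%

Molar mass of (Mg0.09Fe0.91)2Si2O6 = 0.18×24.305 + 1.82×55.845 + 2×28.085 + 6×15.999 = 258.177 g/mol.
Each formula unit contains 2 Si, equivalent to 2/1 = 2.0000 mol SiO2.
M(SiO2) = 1×28.085 + 2×15.999 = 60.083 g/mol.
Mass of SiO2 per formula unit = 2.0000 × 60.083 = 120.166 g.
SiO2 wt% = 120.166 / 258.177 × 100 = 46.54%.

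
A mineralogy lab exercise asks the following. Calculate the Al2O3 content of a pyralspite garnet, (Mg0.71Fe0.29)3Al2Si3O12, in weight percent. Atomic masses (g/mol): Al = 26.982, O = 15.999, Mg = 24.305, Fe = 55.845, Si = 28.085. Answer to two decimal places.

Molar mass of (Mg0.71Fe0.29)3Al2Si3O12 = 2.13×24.305 + 0.87×55.845 + 2×26.982 + 3×28.085 + 12×15.999 = 430.562 g/mol.
Each formula unit contains 2 Al, equivalent to 2/2 = 1.0000 mol Al2O3.
M(Al2O3) = 2×26.982 + 3×15.999 = 101.961 g/mol.
Mass of Al2O3 per formula unit = 1.0000 × 101.961 = 101.961 g.
Al2O3 wt% = 101.961 / 430.562 × 100 = 23.68%.

23.68 wt%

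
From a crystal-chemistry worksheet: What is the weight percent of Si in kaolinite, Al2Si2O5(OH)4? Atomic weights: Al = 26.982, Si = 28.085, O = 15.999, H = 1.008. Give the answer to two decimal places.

21.76 mass %

Molar mass of Al2Si2O5(OH)4: 2*26.982 + 2*28.085 + 9*15.999 + 4*1.008 = 258.157 g/mol.
Mass of Si per formula unit: 2 × 28.085 = 56.170 g.
Weight fraction Si = 56.170 / 258.157 = 0.2176.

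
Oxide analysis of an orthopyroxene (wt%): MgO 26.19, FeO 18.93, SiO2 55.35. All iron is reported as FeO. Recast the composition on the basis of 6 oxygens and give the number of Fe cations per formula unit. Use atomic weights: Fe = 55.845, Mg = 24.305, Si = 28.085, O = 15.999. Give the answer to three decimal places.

26.19 wt% MgO ÷ 40.304 g/mol = 0.64981 mol, giving 0.64981 Mg and 0.64981 O.
18.93 wt% FeO ÷ 71.844 g/mol = 0.26349 mol, giving 0.26349 Fe and 0.26349 O.
55.35 wt% SiO2 ÷ 60.083 g/mol = 0.92123 mol, giving 0.92123 Si and 1.84246 O.
Oxygen sums to 2.75576; scaling by 6/2.75576 = 2.17726 puts the formula on 6 O.
Fe: 0.26349 × 2.17726 = 0.574 atoms per formula unit.

0.574 Fe apfu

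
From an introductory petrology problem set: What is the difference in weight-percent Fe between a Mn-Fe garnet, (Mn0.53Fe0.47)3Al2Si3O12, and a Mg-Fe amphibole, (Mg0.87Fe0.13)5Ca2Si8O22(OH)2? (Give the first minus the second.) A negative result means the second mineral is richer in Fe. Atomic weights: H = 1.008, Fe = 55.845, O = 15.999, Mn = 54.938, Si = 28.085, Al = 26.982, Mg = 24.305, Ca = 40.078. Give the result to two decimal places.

First mineral: 78.741 g Fe in 496.300 g formula = 15.87 wt% Fe.
Second mineral: 36.299 g Fe in 832.854 g formula = 4.36 wt% Fe.
15.87% − 4.36% gives a difference of 11.51 percentage points.

11.51 percentage points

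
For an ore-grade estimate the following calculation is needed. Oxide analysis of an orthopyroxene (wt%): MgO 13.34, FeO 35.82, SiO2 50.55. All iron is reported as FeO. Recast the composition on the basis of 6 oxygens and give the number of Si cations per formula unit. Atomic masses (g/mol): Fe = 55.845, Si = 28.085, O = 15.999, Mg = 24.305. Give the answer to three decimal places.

2.009 Si apfu

MgO (M=40.304): mol = 0.33098; Mg = 0.33098, O = 0.33098.
FeO (M=71.844): mol = 0.49858; Fe = 0.49858, O = 0.49858.
SiO2 (M=60.083): mol = 0.84134; Si = 0.84134, O = 1.68268.
ΣO = 2.51224; factor = 6/ΣO = 2.38831.
Si apfu = 0.84134 × 2.38831 = 2.009.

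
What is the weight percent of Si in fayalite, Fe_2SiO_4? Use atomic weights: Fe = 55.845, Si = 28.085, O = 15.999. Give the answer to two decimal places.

Molar mass of Fe_2SiO_4: 2×55.845 + 1×28.085 + 4×15.999 = 203.771 g/mol.
Mass of Si per formula unit: 1 × 28.085 = 28.085 g.
Weight fraction Si = 28.085 / 203.771 = 0.1378.

13.78 wt%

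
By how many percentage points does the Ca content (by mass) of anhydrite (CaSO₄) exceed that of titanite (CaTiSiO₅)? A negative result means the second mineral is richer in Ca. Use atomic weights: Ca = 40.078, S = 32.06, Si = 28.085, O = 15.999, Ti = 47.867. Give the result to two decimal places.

8.99 percentage points

M(CaSO₄) = 136.134 g/mol, so wt% Ca = 40.078/136.134 × 100 = 29.44%.
M(CaTiSiO₅) = 196.025 g/mol, so wt% Ca = 40.078/196.025 × 100 = 20.45%.
29.44 − 20.45 = 8.99 pp.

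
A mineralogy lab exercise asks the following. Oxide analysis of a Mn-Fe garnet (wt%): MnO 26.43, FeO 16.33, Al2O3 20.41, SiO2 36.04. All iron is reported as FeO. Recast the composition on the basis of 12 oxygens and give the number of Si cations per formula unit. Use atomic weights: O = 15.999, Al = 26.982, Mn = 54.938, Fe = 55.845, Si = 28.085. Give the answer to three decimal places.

2.999 Si apfu

26.43 wt% MnO ÷ 70.937 g/mol = 0.37258 mol, giving 0.37258 Mn and 0.37258 O.
16.33 wt% FeO ÷ 71.844 g/mol = 0.22730 mol, giving 0.22730 Fe and 0.22730 O.
20.41 wt% Al2O3 ÷ 101.961 g/mol = 0.20017 mol, giving 0.40034 Al and 0.60051 O.
36.04 wt% SiO2 ÷ 60.083 g/mol = 0.59984 mol, giving 0.59984 Si and 1.19968 O.
Oxygen sums to 2.40007; scaling by 12/2.40007 = 4.99985 puts the formula on 12 O.
Si: 0.59984 × 4.99985 = 2.999 atoms per formula unit.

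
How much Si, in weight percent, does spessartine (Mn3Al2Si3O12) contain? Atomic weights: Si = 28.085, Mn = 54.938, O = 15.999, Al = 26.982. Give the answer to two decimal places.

Formula mass = 3*54.938 + 2*26.982 + 3*28.085 + 12*15.999 = 495.021 g/mol, of which 84.255 g is Si.
So Si makes up 84.255/495.021 = 0.1702 of the mass, i.e. 17.02%.

17.02 weight percent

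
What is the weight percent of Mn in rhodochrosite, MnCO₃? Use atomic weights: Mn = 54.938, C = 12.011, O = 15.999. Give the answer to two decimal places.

47.79 weight percent

Molar mass of MnCO₃: 1*54.938 + 1*12.011 + 3*15.999 = 114.946 g/mol.
Mass of Mn per formula unit: 1 × 54.938 = 54.938 g.
Weight fraction Mn = 54.938 / 114.946 = 0.4779.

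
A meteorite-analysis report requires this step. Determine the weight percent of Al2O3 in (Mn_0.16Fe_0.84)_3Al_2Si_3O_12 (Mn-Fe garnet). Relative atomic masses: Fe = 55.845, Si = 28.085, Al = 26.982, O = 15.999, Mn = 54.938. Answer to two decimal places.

Molar mass of (Mn_0.16Fe_0.84)_3Al_2Si_3O_12 = 0.48·54.938 + 2.52·55.845 + 2·26.982 + 3·28.085 + 12·15.999 = 497.307 g/mol.
Each formula unit contains 2 Al, equivalent to 2/2 = 1.0000 mol Al2O3.
M(Al2O3) = 2×26.982 + 3×15.999 = 101.961 g/mol.
Mass of Al2O3 per formula unit = 1.0000 × 101.961 = 101.961 g.
Al2O3 wt% = 101.961 / 497.307 × 100 = 20.50%.

20.50 wt%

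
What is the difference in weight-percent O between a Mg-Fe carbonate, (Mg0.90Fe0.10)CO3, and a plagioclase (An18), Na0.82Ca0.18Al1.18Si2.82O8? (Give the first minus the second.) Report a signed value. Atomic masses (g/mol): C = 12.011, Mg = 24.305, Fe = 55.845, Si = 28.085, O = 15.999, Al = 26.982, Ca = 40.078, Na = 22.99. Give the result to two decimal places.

6.59 percentage points

First mineral: 47.997 g O in 87.467 g formula = 54.87 wt% O.
Second mineral: 127.992 g O in 265.096 g formula = 48.28 wt% O.
54.87% − 48.28% gives a difference of 6.59 percentage points.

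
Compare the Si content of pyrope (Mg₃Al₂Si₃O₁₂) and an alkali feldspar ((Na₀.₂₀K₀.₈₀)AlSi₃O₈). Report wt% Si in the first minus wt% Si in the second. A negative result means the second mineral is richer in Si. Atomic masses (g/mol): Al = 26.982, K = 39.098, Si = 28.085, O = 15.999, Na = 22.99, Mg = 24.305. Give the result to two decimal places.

M(Mg₃Al₂Si₃O₁₂) = 403.122 g/mol, so wt% Si = 84.255/403.122 × 100 = 20.90%.
M((Na₀.₂₀K₀.₈₀)AlSi₃O₈) = 275.105 g/mol, so wt% Si = 84.255/275.105 × 100 = 30.63%.
20.90 − 30.63 = -9.73 pp.

-9.73 percentage points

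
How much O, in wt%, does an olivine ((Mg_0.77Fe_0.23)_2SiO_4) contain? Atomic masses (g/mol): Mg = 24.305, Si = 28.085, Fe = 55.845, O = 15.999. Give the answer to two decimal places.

41.23 wt%

Formula mass = 1.54·24.305 + 0.46·55.845 + 1·28.085 + 4·15.999 = 155.199 g/mol, of which 63.996 g is O.
So O makes up 63.996/155.199 = 0.4123 of the mass, i.e. 41.23%.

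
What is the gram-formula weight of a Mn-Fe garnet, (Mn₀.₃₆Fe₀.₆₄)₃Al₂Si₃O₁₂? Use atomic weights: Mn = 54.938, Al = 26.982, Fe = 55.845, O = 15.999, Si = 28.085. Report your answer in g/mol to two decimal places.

496.76 g/mol

The formula mass is the sum 1.08*54.938 + 1.92*55.845 + 2*26.982 + 3*28.085 + 12*15.999.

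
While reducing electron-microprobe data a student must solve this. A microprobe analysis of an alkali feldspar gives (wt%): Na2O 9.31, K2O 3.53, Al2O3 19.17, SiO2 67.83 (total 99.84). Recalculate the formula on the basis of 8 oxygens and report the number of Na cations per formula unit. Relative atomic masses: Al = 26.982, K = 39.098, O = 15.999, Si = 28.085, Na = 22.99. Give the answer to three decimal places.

9.31 wt% Na2O ÷ 61.979 g/mol = 0.15021 mol, giving 0.30042 Na and 0.15021 O.
3.53 wt% K2O ÷ 94.195 g/mol = 0.03748 mol, giving 0.07496 K and 0.03748 O.
19.17 wt% Al2O3 ÷ 101.961 g/mol = 0.18801 mol, giving 0.37602 Al and 0.56403 O.
67.83 wt% SiO2 ÷ 60.083 g/mol = 1.12894 mol, giving 1.12894 Si and 2.25788 O.
Oxygen sums to 3.00960; scaling by 8/3.00960 = 2.65816 puts the formula on 8 O.
Na: 0.30042 × 2.65816 = 0.799 atoms per formula unit.

0.799 Na apfu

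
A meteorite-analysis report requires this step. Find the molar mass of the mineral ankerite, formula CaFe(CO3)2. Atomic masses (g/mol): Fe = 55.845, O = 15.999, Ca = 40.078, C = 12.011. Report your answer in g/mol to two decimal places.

215.94 g/mol

The formula mass is the sum 1*40.078 + 1*55.845 + 2*12.011 + 6*15.999.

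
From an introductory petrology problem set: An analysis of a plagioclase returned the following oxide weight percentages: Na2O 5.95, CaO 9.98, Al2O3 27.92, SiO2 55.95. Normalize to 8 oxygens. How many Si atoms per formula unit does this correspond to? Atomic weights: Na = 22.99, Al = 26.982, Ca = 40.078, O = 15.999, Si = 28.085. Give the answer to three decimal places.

Na2O: 5.95/61.979 = 0.09600 mol → 0.19200 mol Na, 0.09600 mol O.
CaO: 9.98/56.077 = 0.17797 mol → 0.17797 mol Ca, 0.17797 mol O.
Al2O3: 27.92/101.961 = 0.27383 mol → 0.54766 mol Al, 0.82149 mol O.
SiO2: 55.95/60.083 = 0.93121 mol → 0.93121 mol Si, 1.86242 mol O.
Total oxygen = 2.95788 mol. Normalization factor = 8/2.95788 = 2.70464.
Si per 8 O = 0.93121 × 2.70464 = 2.519.

2.519 Si apfu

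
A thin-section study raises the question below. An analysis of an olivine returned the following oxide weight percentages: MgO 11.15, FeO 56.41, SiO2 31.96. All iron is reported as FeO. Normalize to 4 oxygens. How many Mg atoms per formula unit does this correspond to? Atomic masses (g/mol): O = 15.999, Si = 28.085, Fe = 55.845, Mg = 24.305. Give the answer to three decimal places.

11.15 wt% MgO ÷ 40.304 g/mol = 0.27665 mol, giving 0.27665 Mg and 0.27665 O.
56.41 wt% FeO ÷ 71.844 g/mol = 0.78517 mol, giving 0.78517 Fe and 0.78517 O.
31.96 wt% SiO2 ÷ 60.083 g/mol = 0.53193 mol, giving 0.53193 Si and 1.06386 O.
Oxygen sums to 2.12568; scaling by 4/2.12568 = 1.88175 puts the formula on 4 O.
Mg: 0.27665 × 1.88175 = 0.521 atoms per formula unit.

0.521 Mg apfu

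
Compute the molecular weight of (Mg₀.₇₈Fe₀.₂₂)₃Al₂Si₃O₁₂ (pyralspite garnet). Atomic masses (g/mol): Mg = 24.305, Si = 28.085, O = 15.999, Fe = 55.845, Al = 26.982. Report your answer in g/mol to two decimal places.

The formula mass is the sum 2.34·24.305 + 0.66·55.845 + 2·26.982 + 3·28.085 + 12·15.999.

423.94 g/mol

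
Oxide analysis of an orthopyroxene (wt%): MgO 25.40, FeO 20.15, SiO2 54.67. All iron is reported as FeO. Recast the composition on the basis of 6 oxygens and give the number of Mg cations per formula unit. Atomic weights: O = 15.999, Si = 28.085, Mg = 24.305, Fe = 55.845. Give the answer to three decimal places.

1.385 Mg apfu

25.40 wt% MgO ÷ 40.304 g/mol = 0.63021 mol, giving 0.63021 Mg and 0.63021 O.
20.15 wt% FeO ÷ 71.844 g/mol = 0.28047 mol, giving 0.28047 Fe and 0.28047 O.
54.67 wt% SiO2 ÷ 60.083 g/mol = 0.90991 mol, giving 0.90991 Si and 1.81982 O.
Oxygen sums to 2.73050; scaling by 6/2.73050 = 2.19740 puts the formula on 6 O.
Mg: 0.63021 × 2.19740 = 1.385 atoms per formula unit.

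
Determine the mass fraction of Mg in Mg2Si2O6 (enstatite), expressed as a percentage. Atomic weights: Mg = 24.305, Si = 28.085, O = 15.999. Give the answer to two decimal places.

24.21 wt%

Molar mass of Mg2Si2O6: 2·24.305 + 2·28.085 + 6·15.999 = 200.774 g/mol.
Mass of Mg per formula unit: 2 × 24.305 = 48.610 g.
Weight fraction Mg = 48.610 / 200.774 = 0.2421.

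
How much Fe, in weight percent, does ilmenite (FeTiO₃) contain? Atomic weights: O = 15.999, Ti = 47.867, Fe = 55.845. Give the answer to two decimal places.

36.81 weight percent

Molar mass of FeTiO₃: 1*55.845 + 1*47.867 + 3*15.999 = 151.709 g/mol.
Mass of Fe per formula unit: 1 × 55.845 = 55.845 g.
Weight fraction Fe = 55.845 / 151.709 = 0.3681.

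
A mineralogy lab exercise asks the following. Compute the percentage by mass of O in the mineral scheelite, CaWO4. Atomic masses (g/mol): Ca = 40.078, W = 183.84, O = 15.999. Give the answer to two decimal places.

22.23 weight percent

Formula mass = 1×40.078 + 1×183.84 + 4×15.999 = 287.914 g/mol, of which 63.996 g is O.
So O makes up 63.996/287.914 = 0.2223 of the mass, i.e. 22.23%.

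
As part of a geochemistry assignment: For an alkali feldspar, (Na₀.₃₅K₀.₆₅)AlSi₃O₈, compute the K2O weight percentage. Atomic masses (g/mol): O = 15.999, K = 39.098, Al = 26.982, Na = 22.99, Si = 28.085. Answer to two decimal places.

11.23 wt%

Molar mass of (Na₀.₃₅K₀.₆₅)AlSi₃O₈ = 0.35·22.99 + 0.65·39.098 + 1·26.982 + 3·28.085 + 8·15.999 = 272.689 g/mol.
Each formula unit contains 0.65 K, equivalent to 0.65/2 = 0.3250 mol K2O.
M(K2O) = 2×39.098 + 1×15.999 = 94.195 g/mol.
Mass of K2O per formula unit = 0.3250 × 94.195 = 30.613 g.
K2O wt% = 30.613 / 272.689 × 100 = 11.23%.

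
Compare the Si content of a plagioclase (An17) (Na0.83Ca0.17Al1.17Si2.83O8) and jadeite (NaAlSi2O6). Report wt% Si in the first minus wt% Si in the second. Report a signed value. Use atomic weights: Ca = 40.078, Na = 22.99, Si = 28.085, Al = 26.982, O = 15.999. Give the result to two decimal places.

2.21 percentage points

First mineral: 79.481 g Si in 264.936 g formula = 30.00 wt% Si.
Second mineral: 56.170 g Si in 202.136 g formula = 27.79 wt% Si.
30.00% − 27.79% gives a difference of 2.21 percentage points.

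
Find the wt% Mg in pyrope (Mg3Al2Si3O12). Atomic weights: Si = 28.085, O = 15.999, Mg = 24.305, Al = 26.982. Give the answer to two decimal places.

18.09 mass %

Formula mass = 3×24.305 + 2×26.982 + 3×28.085 + 12×15.999 = 403.122 g/mol, of which 72.915 g is Mg.
So Mg makes up 72.915/403.122 = 0.1809 of the mass, i.e. 18.09%.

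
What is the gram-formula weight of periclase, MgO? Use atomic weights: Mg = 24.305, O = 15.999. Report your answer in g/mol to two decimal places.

The formula mass is the sum 1*24.305 + 1*15.999.

40.30 g/mol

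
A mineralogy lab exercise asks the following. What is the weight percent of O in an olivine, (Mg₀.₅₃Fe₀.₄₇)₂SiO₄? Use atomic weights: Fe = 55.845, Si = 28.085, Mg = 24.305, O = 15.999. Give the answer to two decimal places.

Molar mass of (Mg₀.₅₃Fe₀.₄₇)₂SiO₄: 1.06*24.305 + 0.94*55.845 + 1*28.085 + 4*15.999 = 170.339 g/mol.
Mass of O per formula unit: 4 × 15.999 = 63.996 g.
Weight fraction O = 63.996 / 170.339 = 0.3757.

37.57 mass %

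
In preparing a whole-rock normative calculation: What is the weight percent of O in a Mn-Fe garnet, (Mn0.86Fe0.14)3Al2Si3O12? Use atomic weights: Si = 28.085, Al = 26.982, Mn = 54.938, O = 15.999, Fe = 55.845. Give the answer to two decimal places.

38.75 weight percent

M((Mn0.86Fe0.14)3Al2Si3O12) = 495.402 g/mol.
O contributes 12 × 15.999 = 191.988 g per mole.
191.988/495.402 = 0.3875 → 38.75%.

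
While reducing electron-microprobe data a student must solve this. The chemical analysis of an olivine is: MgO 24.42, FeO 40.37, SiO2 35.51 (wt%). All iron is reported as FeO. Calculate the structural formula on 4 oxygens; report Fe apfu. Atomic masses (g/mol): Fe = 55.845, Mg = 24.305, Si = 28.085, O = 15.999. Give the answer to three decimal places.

MgO: 24.42/40.304 = 0.60590 mol → 0.60590 mol Mg, 0.60590 mol O.
FeO: 40.37/71.844 = 0.56191 mol → 0.56191 mol Fe, 0.56191 mol O.
SiO2: 35.51/60.083 = 0.59102 mol → 0.59102 mol Si, 1.18204 mol O.
Total oxygen = 2.34985 mol. Normalization factor = 4/2.34985 = 1.70224.
Fe per 4 O = 0.56191 × 1.70224 = 0.957.

0.957 Fe apfu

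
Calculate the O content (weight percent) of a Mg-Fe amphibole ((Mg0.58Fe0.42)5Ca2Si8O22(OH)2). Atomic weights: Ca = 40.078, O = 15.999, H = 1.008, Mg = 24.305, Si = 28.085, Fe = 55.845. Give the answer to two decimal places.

Formula mass = 2.90·24.305 + 2.10·55.845 + 2·40.078 + 8·28.085 + 24·15.999 + 2·1.008 = 878.587 g/mol, of which 383.976 g is O.
So O makes up 383.976/878.587 = 0.4370 of the mass, i.e. 43.70%.

43.70 weight percent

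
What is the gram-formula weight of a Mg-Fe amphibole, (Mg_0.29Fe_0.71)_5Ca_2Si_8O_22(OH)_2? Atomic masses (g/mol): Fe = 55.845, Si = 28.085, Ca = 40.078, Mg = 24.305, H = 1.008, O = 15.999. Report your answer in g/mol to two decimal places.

M = 1.45·24.305 + 3.55·55.845 + 2·40.078 + 8·28.085 + 24·15.999 + 2·1.008

924.32 g/mol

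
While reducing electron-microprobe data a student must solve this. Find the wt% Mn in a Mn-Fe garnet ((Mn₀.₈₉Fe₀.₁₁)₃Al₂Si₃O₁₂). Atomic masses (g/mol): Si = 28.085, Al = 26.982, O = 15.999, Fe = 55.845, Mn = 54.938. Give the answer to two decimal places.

29.61 wt%

M((Mn₀.₈₉Fe₀.₁₁)₃Al₂Si₃O₁₂) = 495.320 g/mol.
Mn contributes 2.67 × 54.938 = 146.684 g per mole.
146.684/495.320 = 0.2961 → 29.61%.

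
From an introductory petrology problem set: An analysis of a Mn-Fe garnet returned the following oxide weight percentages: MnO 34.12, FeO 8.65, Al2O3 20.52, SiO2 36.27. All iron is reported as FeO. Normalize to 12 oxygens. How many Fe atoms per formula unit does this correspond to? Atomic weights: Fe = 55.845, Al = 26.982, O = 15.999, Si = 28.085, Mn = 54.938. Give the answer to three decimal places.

34.12 wt% MnO ÷ 70.937 g/mol = 0.48099 mol, giving 0.48099 Mn and 0.48099 O.
8.65 wt% FeO ÷ 71.844 g/mol = 0.12040 mol, giving 0.12040 Fe and 0.12040 O.
20.52 wt% Al2O3 ÷ 101.961 g/mol = 0.20125 mol, giving 0.40250 Al and 0.60375 O.
36.27 wt% SiO2 ÷ 60.083 g/mol = 0.60366 mol, giving 0.60366 Si and 1.20732 O.
Oxygen sums to 2.41246; scaling by 12/2.41246 = 4.97418 puts the formula on 12 O.
Fe: 0.12040 × 4.97418 = 0.599 atoms per formula unit.

0.599 Fe apfu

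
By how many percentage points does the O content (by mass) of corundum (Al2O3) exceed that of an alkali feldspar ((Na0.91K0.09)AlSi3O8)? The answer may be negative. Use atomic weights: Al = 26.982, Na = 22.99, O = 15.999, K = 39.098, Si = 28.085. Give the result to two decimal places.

-1.47 percentage points

M(Al2O3) = 101.961 g/mol, so wt% O = 47.997/101.961 × 100 = 47.07%.
M((Na0.91K0.09)AlSi3O8) = 263.669 g/mol, so wt% O = 127.992/263.669 × 100 = 48.54%.
47.07 − 48.54 = -1.47 pp.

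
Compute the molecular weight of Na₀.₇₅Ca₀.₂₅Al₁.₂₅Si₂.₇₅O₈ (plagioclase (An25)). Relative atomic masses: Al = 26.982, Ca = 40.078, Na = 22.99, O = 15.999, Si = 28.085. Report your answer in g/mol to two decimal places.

M = 0.75·22.99 + 0.25·40.078 + 1.25·26.982 + 2.75·28.085 + 8·15.999

266.22 g/mol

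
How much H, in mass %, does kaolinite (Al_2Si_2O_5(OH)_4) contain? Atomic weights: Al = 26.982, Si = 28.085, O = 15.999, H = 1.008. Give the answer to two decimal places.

Molar mass of Al_2Si_2O_5(OH)_4: 2×26.982 + 2×28.085 + 9×15.999 + 4×1.008 = 258.157 g/mol.
Mass of H per formula unit: 4 × 1.008 = 4.032 g.
Weight fraction H = 4.032 / 258.157 = 0.0156.

1.56 mass %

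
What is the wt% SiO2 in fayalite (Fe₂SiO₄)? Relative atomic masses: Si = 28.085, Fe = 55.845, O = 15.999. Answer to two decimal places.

29.49 wt%

Molar mass of Fe₂SiO₄ = 2*55.845 + 1*28.085 + 4*15.999 = 203.771 g/mol.
Each formula unit contains 1 Si, equivalent to 1/1 = 1.0000 mol SiO2.
M(SiO2) = 1×28.085 + 2×15.999 = 60.083 g/mol.
Mass of SiO2 per formula unit = 1.0000 × 60.083 = 60.083 g.
SiO2 wt% = 60.083 / 203.771 × 100 = 29.49%.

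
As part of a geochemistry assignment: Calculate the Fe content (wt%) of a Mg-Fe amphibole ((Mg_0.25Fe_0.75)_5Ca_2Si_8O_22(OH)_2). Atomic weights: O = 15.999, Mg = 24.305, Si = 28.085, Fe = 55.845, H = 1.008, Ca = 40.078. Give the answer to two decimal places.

Formula mass = 1.25×24.305 + 3.75×55.845 + 2×40.078 + 8×28.085 + 24×15.999 + 2×1.008 = 930.628 g/mol, of which 209.419 g is Fe.
So Fe makes up 209.419/930.628 = 0.2250 of the mass, i.e. 22.50%.

22.50 wt%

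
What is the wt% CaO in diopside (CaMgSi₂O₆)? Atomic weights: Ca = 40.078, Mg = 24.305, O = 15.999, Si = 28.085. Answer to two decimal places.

M(CaMgSi₂O₆) = 216.547 g/mol; M(CaO) = 56.077 g/mol.
Moles CaO per formula unit = 1 Ca ÷ 1 = 1.0000.
CaO fraction = (1.0000 × 56.077) / 216.547 = 56.077/216.547 = 0.2590.

25.90 wt%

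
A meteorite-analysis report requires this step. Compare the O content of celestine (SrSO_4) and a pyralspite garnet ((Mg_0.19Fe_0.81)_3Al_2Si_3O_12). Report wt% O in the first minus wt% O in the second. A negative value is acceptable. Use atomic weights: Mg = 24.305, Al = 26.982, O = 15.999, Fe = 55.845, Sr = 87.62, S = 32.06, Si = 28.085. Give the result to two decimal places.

M(SrSO_4) = 183.676 g/mol, so wt% O = 63.996/183.676 × 100 = 34.84%.
M((Mg_0.19Fe_0.81)_3Al_2Si_3O_12) = 479.764 g/mol, so wt% O = 191.988/479.764 × 100 = 40.02%.
34.84 − 40.02 = -5.18 pp.

-5.18 percentage points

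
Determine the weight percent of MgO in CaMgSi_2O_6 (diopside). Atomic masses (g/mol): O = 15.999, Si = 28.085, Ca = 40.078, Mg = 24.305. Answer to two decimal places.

Molar mass of CaMgSi_2O_6 = 1·40.078 + 1·24.305 + 2·28.085 + 6·15.999 = 216.547 g/mol.
Each formula unit contains 1 Mg, equivalent to 1/1 = 1.0000 mol MgO.
M(MgO) = 1×24.305 + 1×15.999 = 40.304 g/mol.
Mass of MgO per formula unit = 1.0000 × 40.304 = 40.304 g.
MgO wt% = 40.304 / 216.547 × 100 = 18.61%.

18.61 wt%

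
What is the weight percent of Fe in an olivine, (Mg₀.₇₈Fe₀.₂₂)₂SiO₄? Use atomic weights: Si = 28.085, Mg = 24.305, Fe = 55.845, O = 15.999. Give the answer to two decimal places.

Formula mass = 1.56·24.305 + 0.44·55.845 + 1·28.085 + 4·15.999 = 154.569 g/mol, of which 24.572 g is Fe.
So Fe makes up 24.572/154.569 = 0.1590 of the mass, i.e. 15.90%.

15.90 wt%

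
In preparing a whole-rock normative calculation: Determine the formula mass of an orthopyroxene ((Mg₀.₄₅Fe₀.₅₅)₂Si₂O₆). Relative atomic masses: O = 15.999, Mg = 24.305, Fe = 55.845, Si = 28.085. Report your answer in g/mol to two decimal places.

235.47 g/mol

The formula mass is the sum 0.90·24.305 + 1.10·55.845 + 2·28.085 + 6·15.999.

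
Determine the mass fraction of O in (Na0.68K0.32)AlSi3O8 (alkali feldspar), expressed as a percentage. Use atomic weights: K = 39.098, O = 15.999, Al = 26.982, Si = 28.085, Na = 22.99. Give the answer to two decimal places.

M((Na0.68K0.32)AlSi3O8) = 267.374 g/mol.
O contributes 8 × 15.999 = 127.992 g per mole.
127.992/267.374 = 0.4787 → 47.87%.

47.87 weight percent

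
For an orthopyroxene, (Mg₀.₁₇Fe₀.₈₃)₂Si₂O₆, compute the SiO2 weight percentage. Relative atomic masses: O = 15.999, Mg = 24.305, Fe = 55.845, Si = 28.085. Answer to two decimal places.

47.47 wt%

M((Mg₀.₁₇Fe₀.₈₃)₂Si₂O₆) = 253.130 g/mol; M(SiO2) = 60.083 g/mol.
Moles SiO2 per formula unit = 2 Si ÷ 1 = 2.0000.
SiO2 fraction = (2.0000 × 60.083) / 253.130 = 120.166/253.130 = 0.4747.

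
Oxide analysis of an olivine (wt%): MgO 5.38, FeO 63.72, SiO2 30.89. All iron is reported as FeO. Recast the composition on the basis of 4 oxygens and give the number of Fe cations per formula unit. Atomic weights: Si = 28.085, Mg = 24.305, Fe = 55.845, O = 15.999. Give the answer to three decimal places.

MgO (M=40.304): mol = 0.13349; Mg = 0.13349, O = 0.13349.
FeO (M=71.844): mol = 0.88692; Fe = 0.88692, O = 0.88692.
SiO2 (M=60.083): mol = 0.51412; Si = 0.51412, O = 1.02824.
ΣO = 2.04865; factor = 4/ΣO = 1.95251.
Fe apfu = 0.88692 × 1.95251 = 1.732.

1.732 Fe apfu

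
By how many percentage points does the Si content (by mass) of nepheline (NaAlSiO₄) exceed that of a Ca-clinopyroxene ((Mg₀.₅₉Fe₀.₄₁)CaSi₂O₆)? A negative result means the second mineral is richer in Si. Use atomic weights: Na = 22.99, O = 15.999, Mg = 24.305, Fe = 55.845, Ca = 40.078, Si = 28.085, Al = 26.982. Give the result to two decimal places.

-4.71 percentage points

M(NaAlSiO₄) = 142.053 g/mol, so wt% Si = 28.085/142.053 × 100 = 19.77%.
M((Mg₀.₅₉Fe₀.₄₁)CaSi₂O₆) = 229.478 g/mol, so wt% Si = 56.170/229.478 × 100 = 24.48%.
19.77 − 24.48 = -4.71 pp.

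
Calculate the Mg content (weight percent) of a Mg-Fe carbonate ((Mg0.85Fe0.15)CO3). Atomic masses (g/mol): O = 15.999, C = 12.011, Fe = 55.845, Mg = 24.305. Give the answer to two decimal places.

23.20 weight percent

M((Mg0.85Fe0.15)CO3) = 89.044 g/mol.
Mg contributes 0.85 × 24.305 = 20.659 g per mole.
20.659/89.044 = 0.2320 → 23.20%.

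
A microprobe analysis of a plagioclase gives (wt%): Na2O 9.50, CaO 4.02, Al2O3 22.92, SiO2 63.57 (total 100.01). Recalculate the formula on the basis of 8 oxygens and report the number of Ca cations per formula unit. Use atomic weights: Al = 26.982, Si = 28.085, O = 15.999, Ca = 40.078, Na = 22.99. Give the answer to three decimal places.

0.190 Ca apfu

Na2O: 9.50/61.979 = 0.15328 mol → 0.30656 mol Na, 0.15328 mol O.
CaO: 4.02/56.077 = 0.07169 mol → 0.07169 mol Ca, 0.07169 mol O.
Al2O3: 22.92/101.961 = 0.22479 mol → 0.44958 mol Al, 0.67437 mol O.
SiO2: 63.57/60.083 = 1.05804 mol → 1.05804 mol Si, 2.11608 mol O.
Total oxygen = 3.01542 mol. Normalization factor = 8/3.01542 = 2.65303.
Ca per 8 O = 0.07169 × 2.65303 = 0.190.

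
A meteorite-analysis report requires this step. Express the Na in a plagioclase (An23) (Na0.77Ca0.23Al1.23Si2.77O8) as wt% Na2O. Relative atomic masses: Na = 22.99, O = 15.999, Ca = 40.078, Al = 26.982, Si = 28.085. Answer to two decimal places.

Formula mass = 265.896 g/mol.
0.77 Na → 0.3850 mol Na2O per formula unit; M(Na2O) = 61.979, so Na2O mass = 23.862 g.
23.862/265.896 × 100 = 8.97 wt%.

8.97 wt%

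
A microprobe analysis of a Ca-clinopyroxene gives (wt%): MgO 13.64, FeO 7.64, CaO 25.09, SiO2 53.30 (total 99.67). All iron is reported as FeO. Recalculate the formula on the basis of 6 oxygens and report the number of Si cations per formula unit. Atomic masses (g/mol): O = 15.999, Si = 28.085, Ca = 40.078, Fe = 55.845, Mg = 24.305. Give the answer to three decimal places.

MgO: 13.64/40.304 = 0.33843 mol → 0.33843 mol Mg, 0.33843 mol O.
FeO: 7.64/71.844 = 0.10634 mol → 0.10634 mol Fe, 0.10634 mol O.
CaO: 25.09/56.077 = 0.44742 mol → 0.44742 mol Ca, 0.44742 mol O.
SiO2: 53.30/60.083 = 0.88711 mol → 0.88711 mol Si, 1.77422 mol O.
Total oxygen = 2.66641 mol. Normalization factor = 6/2.66641 = 2.25022.
Si per 6 O = 0.88711 × 2.25022 = 1.996.

1.996 Si apfu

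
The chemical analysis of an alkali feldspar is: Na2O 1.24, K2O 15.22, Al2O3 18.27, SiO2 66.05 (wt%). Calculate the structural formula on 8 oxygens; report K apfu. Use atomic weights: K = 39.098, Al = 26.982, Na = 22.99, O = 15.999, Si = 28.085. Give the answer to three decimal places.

0.886 K apfu

Na2O (M=61.979): mol = 0.02001; Na = 0.04002, O = 0.02001.
K2O (M=94.195): mol = 0.16158; K = 0.32316, O = 0.16158.
Al2O3 (M=101.961): mol = 0.17919; Al = 0.35838, O = 0.53757.
SiO2 (M=60.083): mol = 1.09931; Si = 1.09931, O = 2.19862.
ΣO = 2.91778; factor = 8/ΣO = 2.74181.
K apfu = 0.32316 × 2.74181 = 0.886.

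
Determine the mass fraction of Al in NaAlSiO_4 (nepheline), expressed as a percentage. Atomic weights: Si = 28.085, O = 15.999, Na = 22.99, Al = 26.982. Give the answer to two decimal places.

18.99 mass %

M(NaAlSiO_4) = 142.053 g/mol.
Al contributes 1 × 26.982 = 26.982 g per mole.
26.982/142.053 = 0.1899 → 18.99%.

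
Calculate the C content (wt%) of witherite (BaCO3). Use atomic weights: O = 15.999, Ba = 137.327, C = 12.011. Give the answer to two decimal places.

6.09 wt%

Molar mass of BaCO3: 1*137.327 + 1*12.011 + 3*15.999 = 197.335 g/mol.
Mass of C per formula unit: 1 × 12.011 = 12.011 g.
Weight fraction C = 12.011 / 197.335 = 0.0609.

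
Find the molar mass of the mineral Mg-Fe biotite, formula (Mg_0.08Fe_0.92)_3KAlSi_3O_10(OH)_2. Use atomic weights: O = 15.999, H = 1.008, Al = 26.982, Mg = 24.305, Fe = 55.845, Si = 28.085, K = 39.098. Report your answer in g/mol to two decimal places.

504.30 g/mol

M = 0.24·24.305 + 2.76·55.845 + 1·39.098 + 1·26.982 + 3·28.085 + 12·15.999 + 2·1.008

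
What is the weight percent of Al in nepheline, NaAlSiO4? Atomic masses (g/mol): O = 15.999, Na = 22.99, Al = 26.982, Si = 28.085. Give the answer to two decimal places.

Formula mass = 1*22.99 + 1*26.982 + 1*28.085 + 4*15.999 = 142.053 g/mol, of which 26.982 g is Al.
So Al makes up 26.982/142.053 = 0.1899 of the mass, i.e. 18.99%.

18.99 mass %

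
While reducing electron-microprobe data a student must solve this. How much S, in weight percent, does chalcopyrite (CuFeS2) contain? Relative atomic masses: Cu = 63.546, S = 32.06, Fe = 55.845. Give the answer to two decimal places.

34.94 weight percent

Molar mass of CuFeS2: 1*63.546 + 1*55.845 + 2*32.06 = 183.511 g/mol.
Mass of S per formula unit: 2 × 32.06 = 64.120 g.
Weight fraction S = 64.120 / 183.511 = 0.3494.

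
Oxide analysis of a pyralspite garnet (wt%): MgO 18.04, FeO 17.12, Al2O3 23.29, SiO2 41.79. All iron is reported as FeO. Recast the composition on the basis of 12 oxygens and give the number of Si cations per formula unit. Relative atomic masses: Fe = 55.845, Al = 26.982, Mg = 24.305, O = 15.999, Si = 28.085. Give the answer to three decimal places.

3.022 Si apfu

MgO (M=40.304): mol = 0.44760; Mg = 0.44760, O = 0.44760.
FeO (M=71.844): mol = 0.23829; Fe = 0.23829, O = 0.23829.
Al2O3 (M=101.961): mol = 0.22842; Al = 0.45684, O = 0.68526.
SiO2 (M=60.083): mol = 0.69554; Si = 0.69554, O = 1.39108.
ΣO = 2.76223; factor = 12/ΣO = 4.34432.
Si apfu = 0.69554 × 4.34432 = 3.022.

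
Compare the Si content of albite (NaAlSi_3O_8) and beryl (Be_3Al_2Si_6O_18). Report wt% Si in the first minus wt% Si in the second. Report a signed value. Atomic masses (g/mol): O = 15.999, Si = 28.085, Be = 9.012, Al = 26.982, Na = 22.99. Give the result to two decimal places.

Si in NaAlSi_3O_8: molar mass 262.219 g/mol; 3×28.085 = 84.255 g → 32.13 wt%.
Si in Be_3Al_2Si_6O_18: molar mass 537.492 g/mol; 6×28.085 = 168.510 g → 31.35 wt%.
Difference = 32.13 − 31.35 = 0.78 percentage points.

0.78 percentage points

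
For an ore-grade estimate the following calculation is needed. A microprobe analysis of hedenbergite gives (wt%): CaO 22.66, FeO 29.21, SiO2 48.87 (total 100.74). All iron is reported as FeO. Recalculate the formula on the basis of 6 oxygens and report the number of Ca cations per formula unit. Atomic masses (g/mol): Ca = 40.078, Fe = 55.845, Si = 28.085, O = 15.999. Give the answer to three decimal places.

0.995 Ca apfu

CaO (M=56.077): mol = 0.40409; Ca = 0.40409, O = 0.40409.
FeO (M=71.844): mol = 0.40658; Fe = 0.40658, O = 0.40658.
SiO2 (M=60.083): mol = 0.81337; Si = 0.81337, O = 1.62674.
ΣO = 2.43741; factor = 6/ΣO = 2.46163.
Ca apfu = 0.40409 × 2.46163 = 0.995.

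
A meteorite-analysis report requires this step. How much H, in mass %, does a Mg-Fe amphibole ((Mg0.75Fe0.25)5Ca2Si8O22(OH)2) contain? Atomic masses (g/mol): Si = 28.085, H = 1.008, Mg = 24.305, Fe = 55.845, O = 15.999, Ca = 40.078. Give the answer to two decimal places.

0.24 mass %

Molar mass of (Mg0.75Fe0.25)5Ca2Si8O22(OH)2: 3.75×24.305 + 1.25×55.845 + 2×40.078 + 8×28.085 + 24×15.999 + 2×1.008 = 851.778 g/mol.
Mass of H per formula unit: 2 × 1.008 = 2.016 g.
Weight fraction H = 2.016 / 851.778 = 0.0024.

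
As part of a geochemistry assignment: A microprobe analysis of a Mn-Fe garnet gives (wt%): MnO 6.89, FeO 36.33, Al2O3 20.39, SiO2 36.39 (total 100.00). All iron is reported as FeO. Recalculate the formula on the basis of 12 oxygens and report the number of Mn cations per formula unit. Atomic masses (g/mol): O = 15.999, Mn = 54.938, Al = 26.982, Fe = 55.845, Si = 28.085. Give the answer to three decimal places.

0.483 Mn apfu

MnO: 6.89/70.937 = 0.09713 mol → 0.09713 mol Mn, 0.09713 mol O.
FeO: 36.33/71.844 = 0.50568 mol → 0.50568 mol Fe, 0.50568 mol O.
Al2O3: 20.39/101.961 = 0.19998 mol → 0.39996 mol Al, 0.59994 mol O.
SiO2: 36.39/60.083 = 0.60566 mol → 0.60566 mol Si, 1.21132 mol O.
Total oxygen = 2.41407 mol. Normalization factor = 12/2.41407 = 4.97086.
Mn per 12 O = 0.09713 × 4.97086 = 0.483.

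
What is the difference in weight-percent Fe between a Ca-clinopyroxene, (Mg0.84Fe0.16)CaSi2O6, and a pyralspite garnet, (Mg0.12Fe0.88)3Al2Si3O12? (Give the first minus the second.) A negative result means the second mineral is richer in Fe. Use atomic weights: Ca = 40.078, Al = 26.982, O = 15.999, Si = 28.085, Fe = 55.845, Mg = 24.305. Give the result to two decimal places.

-26.28 percentage points

Fe in (Mg0.84Fe0.16)CaSi2O6: molar mass 221.593 g/mol; 0.16×55.845 = 8.935 g → 4.03 wt%.
Fe in (Mg0.12Fe0.88)3Al2Si3O12: molar mass 486.388 g/mol; 2.64×55.845 = 147.431 g → 30.31 wt%.
Difference = 4.03 − 30.31 = -26.28 percentage points.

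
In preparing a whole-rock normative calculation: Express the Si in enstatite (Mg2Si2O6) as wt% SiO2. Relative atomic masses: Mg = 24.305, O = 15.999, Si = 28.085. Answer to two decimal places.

59.85 wt%

Formula mass = 200.774 g/mol.
2 Si → 2.0000 mol SiO2 per formula unit; M(SiO2) = 60.083, so SiO2 mass = 120.166 g.
120.166/200.774 × 100 = 59.85 wt%.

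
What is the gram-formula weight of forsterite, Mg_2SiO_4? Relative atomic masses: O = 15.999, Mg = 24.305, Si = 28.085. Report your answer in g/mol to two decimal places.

140.69 g/mol

M = 2·24.305 + 1·28.085 + 4·15.999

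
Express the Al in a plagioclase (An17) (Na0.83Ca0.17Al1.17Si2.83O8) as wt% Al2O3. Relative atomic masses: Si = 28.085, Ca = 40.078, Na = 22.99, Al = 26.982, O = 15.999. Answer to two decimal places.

22.51 wt%

M(Na0.83Ca0.17Al1.17Si2.83O8) = 264.936 g/mol; M(Al2O3) = 101.961 g/mol.
Moles Al2O3 per formula unit = 1.17 Al ÷ 2 = 0.5850.
Al2O3 fraction = (0.5850 × 101.961) / 264.936 = 59.647/264.936 = 0.2251.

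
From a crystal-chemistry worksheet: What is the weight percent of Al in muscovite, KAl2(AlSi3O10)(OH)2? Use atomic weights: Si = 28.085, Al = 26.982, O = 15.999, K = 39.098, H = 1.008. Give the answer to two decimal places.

20.32 mass %

M(KAl2(AlSi3O10)(OH)2) = 398.303 g/mol.
Al contributes 3 × 26.982 = 80.946 g per mole.
80.946/398.303 = 0.2032 → 20.32%.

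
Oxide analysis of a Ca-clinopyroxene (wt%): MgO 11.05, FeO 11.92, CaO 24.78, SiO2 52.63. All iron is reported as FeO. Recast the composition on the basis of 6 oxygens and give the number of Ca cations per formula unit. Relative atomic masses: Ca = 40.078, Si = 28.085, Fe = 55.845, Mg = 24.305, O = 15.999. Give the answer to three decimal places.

MgO (M=40.304): mol = 0.27417; Mg = 0.27417, O = 0.27417.
FeO (M=71.844): mol = 0.16592; Fe = 0.16592, O = 0.16592.
CaO (M=56.077): mol = 0.44189; Ca = 0.44189, O = 0.44189.
SiO2 (M=60.083): mol = 0.87595; Si = 0.87595, O = 1.75190.
ΣO = 2.63388; factor = 6/ΣO = 2.27801.
Ca apfu = 0.44189 × 2.27801 = 1.007.

1.007 Ca apfu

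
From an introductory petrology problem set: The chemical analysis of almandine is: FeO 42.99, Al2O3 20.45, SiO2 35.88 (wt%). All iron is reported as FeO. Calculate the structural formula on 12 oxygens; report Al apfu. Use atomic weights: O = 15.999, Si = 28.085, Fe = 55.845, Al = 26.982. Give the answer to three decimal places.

FeO: 42.99/71.844 = 0.59838 mol → 0.59838 mol Fe, 0.59838 mol O.
Al2O3: 20.45/101.961 = 0.20057 mol → 0.40114 mol Al, 0.60171 mol O.
SiO2: 35.88/60.083 = 0.59717 mol → 0.59717 mol Si, 1.19434 mol O.
Total oxygen = 2.39443 mol. Normalization factor = 12/2.39443 = 5.01163.
Al per 12 O = 0.40114 × 5.01163 = 2.010.

2.010 Al apfu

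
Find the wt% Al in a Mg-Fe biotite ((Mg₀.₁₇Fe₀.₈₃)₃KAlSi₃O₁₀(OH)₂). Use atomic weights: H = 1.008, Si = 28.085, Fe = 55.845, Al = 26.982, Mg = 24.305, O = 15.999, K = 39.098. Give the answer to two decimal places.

5.44 weight percent

Molar mass of (Mg₀.₁₇Fe₀.₈₃)₃KAlSi₃O₁₀(OH)₂: 0.51*24.305 + 2.49*55.845 + 1*39.098 + 1*26.982 + 3*28.085 + 12*15.999 + 2*1.008 = 495.789 g/mol.
Mass of Al per formula unit: 1 × 26.982 = 26.982 g.
Weight fraction Al = 26.982 / 495.789 = 0.0544.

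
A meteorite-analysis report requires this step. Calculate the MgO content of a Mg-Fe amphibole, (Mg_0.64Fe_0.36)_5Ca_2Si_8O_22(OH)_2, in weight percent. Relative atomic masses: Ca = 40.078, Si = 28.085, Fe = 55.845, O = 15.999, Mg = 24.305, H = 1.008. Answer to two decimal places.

14.84 wt%

M((Mg_0.64Fe_0.36)_5Ca_2Si_8O_22(OH)_2) = 869.125 g/mol; M(MgO) = 40.304 g/mol.
Moles MgO per formula unit = 3.20 Mg ÷ 1 = 3.2000.
MgO fraction = (3.2000 × 40.304) / 869.125 = 128.973/869.125 = 0.1484.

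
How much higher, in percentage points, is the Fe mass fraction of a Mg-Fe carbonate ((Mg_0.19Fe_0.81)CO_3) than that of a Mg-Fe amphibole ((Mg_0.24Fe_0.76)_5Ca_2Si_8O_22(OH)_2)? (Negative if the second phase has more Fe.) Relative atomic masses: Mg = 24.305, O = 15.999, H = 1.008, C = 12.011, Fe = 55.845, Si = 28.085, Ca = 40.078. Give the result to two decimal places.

M((Mg_0.19Fe_0.81)CO_3) = 109.860 g/mol, so wt% Fe = 45.234/109.860 × 100 = 41.17%.
M((Mg_0.24Fe_0.76)_5Ca_2Si_8O_22(OH)_2) = 932.205 g/mol, so wt% Fe = 212.211/932.205 × 100 = 22.76%.
41.17 − 22.76 = 18.41 pp.

18.41 percentage points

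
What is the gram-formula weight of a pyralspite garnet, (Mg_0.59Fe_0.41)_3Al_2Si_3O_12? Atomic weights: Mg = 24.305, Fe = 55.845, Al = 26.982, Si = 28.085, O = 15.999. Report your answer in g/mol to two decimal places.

441.92 g/mol

The formula mass is the sum 1.77*24.305 + 1.23*55.845 + 2*26.982 + 3*28.085 + 12*15.999.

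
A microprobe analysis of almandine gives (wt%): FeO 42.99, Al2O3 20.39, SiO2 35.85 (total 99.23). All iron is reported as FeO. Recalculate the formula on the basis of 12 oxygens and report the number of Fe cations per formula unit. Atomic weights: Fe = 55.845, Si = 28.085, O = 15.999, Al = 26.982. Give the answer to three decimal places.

3.002 Fe apfu

FeO: 42.99/71.844 = 0.59838 mol → 0.59838 mol Fe, 0.59838 mol O.
Al2O3: 20.39/101.961 = 0.19998 mol → 0.39996 mol Al, 0.59994 mol O.
SiO2: 35.85/60.083 = 0.59667 mol → 0.59667 mol Si, 1.19334 mol O.
Total oxygen = 2.39166 mol. Normalization factor = 12/2.39166 = 5.01744.
Fe per 12 O = 0.59838 × 5.01744 = 3.002.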